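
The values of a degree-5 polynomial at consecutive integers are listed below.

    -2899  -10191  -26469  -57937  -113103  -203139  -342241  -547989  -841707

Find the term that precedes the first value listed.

-333

Δ: -7292, -16278, -31468, -55166, -90036, -139102, -205748, -293718
Δ²: -8986, -15190, -23698, -34870, -49066, -66646, -87970
Δ³: -6204, -8508, -11172, -14196, -17580, -21324
Δ⁴: -2304, -2664, -3024, -3384, -3744
Δ⁵: -360, -360, -360, -360
The fifth differences are constant at -360.
Work back: -2304 + 360 = -1944;  -6204 + 1944 = -4260;  -8986 + 4260 = -4726;  -7292 + 4726 = -2566;  -2899 + 2566 = -333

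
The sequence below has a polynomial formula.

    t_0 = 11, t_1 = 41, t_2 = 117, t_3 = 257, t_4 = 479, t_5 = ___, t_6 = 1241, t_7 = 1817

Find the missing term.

Using the first 5 terms:
First differences: 30, 76, 140, 222
Second differences: 46, 64, 82
Third differences: 18, 18
Constant third difference = 18.
Extend forward: 82 + 18 = 100;  222 + 100 = 322;  479 + 322 = 801

801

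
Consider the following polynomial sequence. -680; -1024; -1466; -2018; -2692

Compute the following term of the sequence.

-344, -442, -552, -674
-98, -110, -122
-12, -12
Third differences constant at -12.
-122 − 12 = -134;  -674 − 134 = -808;  -2692 − 808 = -3500

-3500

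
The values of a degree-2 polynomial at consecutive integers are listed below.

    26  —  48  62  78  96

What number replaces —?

36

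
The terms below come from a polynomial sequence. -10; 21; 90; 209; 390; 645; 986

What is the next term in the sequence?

Δ: 31 , 69 , 119 , 181 , 255 , 341
Δ²: 38 , 50 , 62 , 74 , 86
Δ³: 12 , 12 , 12 , 12
The third differences are constant (12).
86 + 12 = 98;  341 + 98 = 439;  986 + 439 = 1425

1425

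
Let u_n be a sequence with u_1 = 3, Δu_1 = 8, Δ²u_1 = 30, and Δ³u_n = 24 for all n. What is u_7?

981

Build the table forward from the leading diagonal:
Third differences: 24, 24, 24, 24, 24, 24, 24
Second differences: 30, 54, 78, 102, 126, 150, 174
First differences: 8, 38, 92, 170, 272, 398, 548
u: 3, 11, 49, 141, 311, 583, 981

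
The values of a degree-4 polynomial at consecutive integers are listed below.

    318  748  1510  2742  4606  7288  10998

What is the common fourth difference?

24

Δ: 430, 762, 1232, 1864, 2682, 3710
Δ²: 332, 470, 632, 818, 1028
Δ³: 138, 162, 186, 210
Δ⁴: 24, 24, 24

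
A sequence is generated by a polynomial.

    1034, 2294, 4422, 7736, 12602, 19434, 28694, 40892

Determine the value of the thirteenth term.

167162

D1: 1260 , 2128 , 3314 , 4866 , 6832 , 9260 , 12198
D2: 868 , 1186 , 1552 , 1966 , 2428 , 2938
D3: 318 , 366 , 414 , 462 , 510
D4: 48 , 48 , 48 , 48
Fourth differences constant at 48.
510 + 48 = 558;  2938 + 558 = 3496;  12198 + 3496 = 15694;  40892 + 15694 = 56586
558 + 48 = 606;  3496 + 606 = 4102;  15694 + 4102 = 19796;  56586 + 19796 = 76382
606 + 48 = 654;  4102 + 654 = 4756;  19796 + 4756 = 24552;  76382 + 24552 = 100934
654 + 48 = 702;  4756 + 702 = 5458;  24552 + 5458 = 30010;  100934 + 30010 = 130944
702 + 48 = 750;  5458 + 750 = 6208;  30010 + 6208 = 36218;  130944 + 36218 = 167162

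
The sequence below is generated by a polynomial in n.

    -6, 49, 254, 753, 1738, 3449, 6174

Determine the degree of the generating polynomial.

D1: 55, 205, 499, 985, 1711, 2725
D2: 150, 294, 486, 726, 1014
D3: 144, 192, 240, 288
D4: 48, 48, 48
The fourth differences are constant, so the polynomial has degree 4.

4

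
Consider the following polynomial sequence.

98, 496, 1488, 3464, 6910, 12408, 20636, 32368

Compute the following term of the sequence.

First differences: 398  992  1976  3446  5498  8228  11732
Second differences: 594  984  1470  2052  2730  3504
Third differences: 390  486  582  678  774
Fourth differences: 96  96  96  96
Constant fourth difference = 96, so extend:
774 + 96 = 870;  3504 + 870 = 4374;  11732 + 4374 = 16106;  32368 + 16106 = 48474

48474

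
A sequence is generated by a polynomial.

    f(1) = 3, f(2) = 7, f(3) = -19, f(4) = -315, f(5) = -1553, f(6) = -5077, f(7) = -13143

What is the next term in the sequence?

D1: 4  -26  -296  -1238  -3524  -8066
D2: -30  -270  -942  -2286  -4542
D3: -240  -672  -1344  -2256
D4: -432  -672  -912
D5: -240  -240
Constant fifth difference = -240, so extend:
-912 − 240 = -1152;  -2256 − 1152 = -3408;  -4542 − 3408 = -7950;  -8066 − 7950 = -16016;  -13143 − 16016 = -29159

-29159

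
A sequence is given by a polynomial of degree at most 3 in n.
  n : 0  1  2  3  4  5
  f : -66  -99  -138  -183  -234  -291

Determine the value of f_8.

-498

D1: -33, -39, -45, -51, -57
D2: -6, -6, -6, -6
Second differences constant at -6.
-57 − 6 = -63;  -291 − 63 = -354
-63 − 6 = -69;  -354 − 69 = -423
-69 − 6 = -75;  -423 − 75 = -498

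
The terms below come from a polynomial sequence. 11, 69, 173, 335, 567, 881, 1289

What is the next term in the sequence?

1803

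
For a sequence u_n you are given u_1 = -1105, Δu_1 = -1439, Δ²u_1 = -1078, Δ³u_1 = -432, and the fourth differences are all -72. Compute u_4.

Build the table forward from the leading diagonal:
Fourth differences: -72  -72  -72  -72
Third differences: -432  -504  -576  -648
Second differences: -1078  -1510  -2014  -2590
First differences: -1439  -2517  -4027  -6041
u: -1105  -2544  -5061  -9088

-9088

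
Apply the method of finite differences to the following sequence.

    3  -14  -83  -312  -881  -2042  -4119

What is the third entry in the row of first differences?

-229

First differences: -17, -69, -229, -569, -1161, -2077
Second differences: -52, -160, -340, -592, -916
Third differences: -108, -180, -252, -324
Fourth differences: -72, -72, -72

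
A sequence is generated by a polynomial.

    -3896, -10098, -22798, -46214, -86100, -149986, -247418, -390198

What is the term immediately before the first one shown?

-1270

D1: -6202, -12700, -23416, -39886, -63886, -97432, -142780
D2: -6498, -10716, -16470, -24000, -33546, -45348
D3: -4218, -5754, -7530, -9546, -11802
D4: -1536, -1776, -2016, -2256
D5: -240, -240, -240
The fifth differences are constant at -240.
Work back: -1536 + 240 = -1296;  -4218 + 1296 = -2922;  -6498 + 2922 = -3576;  -6202 + 3576 = -2626;  -3896 + 2626 = -1270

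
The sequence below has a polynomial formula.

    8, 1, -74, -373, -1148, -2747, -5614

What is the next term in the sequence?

-10289

First differences: -7, -75, -299, -775, -1599, -2867
Second differences: -68, -224, -476, -824, -1268
Third differences: -156, -252, -348, -444
Fourth differences: -96, -96, -96
The fourth differences are constant (-96).
-444 − 96 = -540;  -1268 − 540 = -1808;  -2867 − 1808 = -4675;  -5614 − 4675 = -10289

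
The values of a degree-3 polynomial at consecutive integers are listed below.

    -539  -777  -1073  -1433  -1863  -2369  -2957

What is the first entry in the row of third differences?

-6

First differences: -238, -296, -360, -430, -506, -588
Second differences: -58, -64, -70, -76, -82
Third differences: -6, -6, -6, -6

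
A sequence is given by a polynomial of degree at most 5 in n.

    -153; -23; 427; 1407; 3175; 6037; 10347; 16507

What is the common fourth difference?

48

D1: 130, 450, 980, 1768, 2862, 4310, 6160
D2: 320, 530, 788, 1094, 1448, 1850
D3: 210, 258, 306, 354, 402
D4: 48, 48, 48, 48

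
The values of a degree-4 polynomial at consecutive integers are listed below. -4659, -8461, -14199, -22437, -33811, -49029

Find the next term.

-3802 , -5738 , -8238 , -11374 , -15218
-1936 , -2500 , -3136 , -3844
-564 , -636 , -708
-72 , -72
Constant fourth difference = -72, so extend:
-708 − 72 = -780;  -3844 − 780 = -4624;  -15218 − 4624 = -19842;  -49029 − 19842 = -68871

-68871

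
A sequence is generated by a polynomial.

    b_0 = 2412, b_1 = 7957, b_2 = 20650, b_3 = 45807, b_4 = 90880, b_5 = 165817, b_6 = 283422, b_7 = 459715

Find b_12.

First differences: 5545, 12693, 25157, 45073, 74937, 117605, 176293
Second differences: 7148, 12464, 19916, 29864, 42668, 58688
Third differences: 5316, 7452, 9948, 12804, 16020
Fourth differences: 2136, 2496, 2856, 3216
Fifth differences: 360, 360, 360
The fifth differences are constant (360).
3216 + 360 = 3576;  16020 + 3576 = 19596;  58688 + 19596 = 78284;  176293 + 78284 = 254577;  459715 + 254577 = 714292
3576 + 360 = 3936;  19596 + 3936 = 23532;  78284 + 23532 = 101816;  254577 + 101816 = 356393;  714292 + 356393 = 1070685
3936 + 360 = 4296;  23532 + 4296 = 27828;  101816 + 27828 = 129644;  356393 + 129644 = 486037;  1070685 + 486037 = 1556722
4296 + 360 = 4656;  27828 + 4656 = 32484;  129644 + 32484 = 162128;  486037 + 162128 = 648165;  1556722 + 648165 = 2204887
4656 + 360 = 5016;  32484 + 5016 = 37500;  162128 + 37500 = 199628;  648165 + 199628 = 847793;  2204887 + 847793 = 3052680

3052680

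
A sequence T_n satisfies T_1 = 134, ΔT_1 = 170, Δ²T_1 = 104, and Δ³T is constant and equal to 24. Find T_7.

3194

Build the table forward from the leading diagonal:
D3: 24  24  24  24  24  24  24
D2: 104  128  152  176  200  224  248
D1: 170  274  402  554  730  930  1154
T: 134  304  578  980  1534  2264  3194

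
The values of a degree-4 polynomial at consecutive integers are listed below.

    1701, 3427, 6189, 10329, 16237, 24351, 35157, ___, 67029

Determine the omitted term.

Using the first 7 terms:
Δ: 1726, 2762, 4140, 5908, 8114, 10806
Δ²: 1036, 1378, 1768, 2206, 2692
Δ³: 342, 390, 438, 486
Δ⁴: 48, 48, 48
Constant fourth difference = 48.
Extend forward: 486 + 48 = 534;  2692 + 534 = 3226;  10806 + 3226 = 14032;  35157 + 14032 = 49189

49189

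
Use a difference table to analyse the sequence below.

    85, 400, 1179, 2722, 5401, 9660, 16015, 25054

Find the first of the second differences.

First differences: 315, 779, 1543, 2679, 4259, 6355, 9039
Second differences: 464, 764, 1136, 1580, 2096, 2684
Third differences: 300, 372, 444, 516, 588
Fourth differences: 72, 72, 72, 72

464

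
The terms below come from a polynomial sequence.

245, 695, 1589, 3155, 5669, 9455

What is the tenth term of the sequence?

45479

D1: 450, 894, 1566, 2514, 3786
D2: 444, 672, 948, 1272
D3: 228, 276, 324
D4: 48, 48
Constant fourth difference = 48, so extend:
324 + 48 = 372;  1272 + 372 = 1644;  3786 + 1644 = 5430;  9455 + 5430 = 14885
372 + 48 = 420;  1644 + 420 = 2064;  5430 + 2064 = 7494;  14885 + 7494 = 22379
420 + 48 = 468;  2064 + 468 = 2532;  7494 + 2532 = 10026;  22379 + 10026 = 32405
468 + 48 = 516;  2532 + 516 = 3048;  10026 + 3048 = 13074;  32405 + 13074 = 45479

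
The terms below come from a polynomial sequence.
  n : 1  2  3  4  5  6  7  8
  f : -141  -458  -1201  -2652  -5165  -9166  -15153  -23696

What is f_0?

-40

D1: -317  -743  -1451  -2513  -4001  -5987  -8543
D2: -426  -708  -1062  -1488  -1986  -2556
D3: -282  -354  -426  -498  -570
D4: -72  -72  -72  -72
The fourth differences are constant at -72.
Work back: -282 + 72 = -210;  -426 + 210 = -216;  -317 + 216 = -101;  -141 + 101 = -40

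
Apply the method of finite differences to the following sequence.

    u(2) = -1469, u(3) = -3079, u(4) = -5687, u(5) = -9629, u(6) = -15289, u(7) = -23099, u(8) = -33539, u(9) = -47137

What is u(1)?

Δ: -1610, -2608, -3942, -5660, -7810, -10440, -13598
Δ²: -998, -1334, -1718, -2150, -2630, -3158
Δ³: -336, -384, -432, -480, -528
Δ⁴: -48, -48, -48, -48
The fourth differences are constant at -48.
Work back: -336 + 48 = -288;  -998 + 288 = -710;  -1610 + 710 = -900;  -1469 + 900 = -569

-569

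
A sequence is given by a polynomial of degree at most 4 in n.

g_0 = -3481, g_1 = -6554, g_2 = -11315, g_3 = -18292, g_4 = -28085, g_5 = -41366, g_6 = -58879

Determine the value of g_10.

-188651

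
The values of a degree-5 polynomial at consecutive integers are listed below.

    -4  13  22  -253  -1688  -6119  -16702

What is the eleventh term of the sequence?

-250034

D1: 17, 9, -275, -1435, -4431, -10583
D2: -8, -284, -1160, -2996, -6152
D3: -276, -876, -1836, -3156
D4: -600, -960, -1320
D5: -360, -360
Fifth differences constant at -360.
-1320 − 360 = -1680;  -3156 − 1680 = -4836;  -6152 − 4836 = -10988;  -10583 − 10988 = -21571;  -16702 − 21571 = -38273
-1680 − 360 = -2040;  -4836 − 2040 = -6876;  -10988 − 6876 = -17864;  -21571 − 17864 = -39435;  -38273 − 39435 = -77708
-2040 − 360 = -2400;  -6876 − 2400 = -9276;  -17864 − 9276 = -27140;  -39435 − 27140 = -66575;  -77708 − 66575 = -144283
-2400 − 360 = -2760;  -9276 − 2760 = -12036;  -27140 − 12036 = -39176;  -66575 − 39176 = -105751;  -144283 − 105751 = -250034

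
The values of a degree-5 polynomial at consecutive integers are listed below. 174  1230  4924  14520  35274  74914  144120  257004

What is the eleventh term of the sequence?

1060404

Δ: 1056, 3694, 9596, 20754, 39640, 69206, 112884
Δ²: 2638, 5902, 11158, 18886, 29566, 43678
Δ³: 3264, 5256, 7728, 10680, 14112
Δ⁴: 1992, 2472, 2952, 3432
Δ⁵: 480, 480, 480
Fifth differences constant at 480.
3432 + 480 = 3912;  14112 + 3912 = 18024;  43678 + 18024 = 61702;  112884 + 61702 = 174586;  257004 + 174586 = 431590
3912 + 480 = 4392;  18024 + 4392 = 22416;  61702 + 22416 = 84118;  174586 + 84118 = 258704;  431590 + 258704 = 690294
4392 + 480 = 4872;  22416 + 4872 = 27288;  84118 + 27288 = 111406;  258704 + 111406 = 370110;  690294 + 370110 = 1060404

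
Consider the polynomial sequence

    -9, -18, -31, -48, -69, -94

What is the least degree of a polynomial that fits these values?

2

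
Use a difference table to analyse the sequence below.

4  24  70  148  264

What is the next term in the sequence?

424

Δ: 20, 46, 78, 116
Δ²: 26, 32, 38
Δ³: 6, 6
Constant third difference = 6, so extend:
38 + 6 = 44;  116 + 44 = 160;  264 + 160 = 424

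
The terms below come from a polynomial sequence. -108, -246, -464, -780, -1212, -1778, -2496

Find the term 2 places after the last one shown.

-4460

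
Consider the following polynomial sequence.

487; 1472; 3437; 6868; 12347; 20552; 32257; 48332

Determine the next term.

69743

First differences: 985, 1965, 3431, 5479, 8205, 11705, 16075
Second differences: 980, 1466, 2048, 2726, 3500, 4370
Third differences: 486, 582, 678, 774, 870
Fourth differences: 96, 96, 96, 96
The fourth differences are constant (96).
870 + 96 = 966;  4370 + 966 = 5336;  16075 + 5336 = 21411;  48332 + 21411 = 69743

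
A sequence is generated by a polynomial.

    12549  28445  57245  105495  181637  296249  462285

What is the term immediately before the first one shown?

4667

15896, 28800, 48250, 76142, 114612, 166036
12904, 19450, 27892, 38470, 51424
6546, 8442, 10578, 12954
1896, 2136, 2376
240, 240
The fifth differences are constant at 240.
Work back: 1896 − 240 = 1656;  6546 − 1656 = 4890;  12904 − 4890 = 8014;  15896 − 8014 = 7882;  12549 − 7882 = 4667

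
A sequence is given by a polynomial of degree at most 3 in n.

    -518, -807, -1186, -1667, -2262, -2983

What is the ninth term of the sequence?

First differences: -289 , -379 , -481 , -595 , -721
Second differences: -90 , -102 , -114 , -126
Third differences: -12 , -12 , -12
Constant third difference = -12, so extend:
-126 − 12 = -138;  -721 − 138 = -859;  -2983 − 859 = -3842
-138 − 12 = -150;  -859 − 150 = -1009;  -3842 − 1009 = -4851
-150 − 12 = -162;  -1009 − 162 = -1171;  -4851 − 1171 = -6022

-6022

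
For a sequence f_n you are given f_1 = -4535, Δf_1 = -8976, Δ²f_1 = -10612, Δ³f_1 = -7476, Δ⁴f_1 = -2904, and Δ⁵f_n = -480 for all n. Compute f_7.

-413531

Build the table forward from the leading diagonal:
Fifth differences: -480  -480  -480  -480  -480  -480  -480
Fourth differences: -2904  -3384  -3864  -4344  -4824  -5304  -5784
Third differences: -7476  -10380  -13764  -17628  -21972  -26796  -32100
Second differences: -10612  -18088  -28468  -42232  -59860  -81832  -108628
First differences: -8976  -19588  -37676  -66144  -108376  -168236  -250068
f: -4535  -13511  -33099  -70775  -136919  -245295  -413531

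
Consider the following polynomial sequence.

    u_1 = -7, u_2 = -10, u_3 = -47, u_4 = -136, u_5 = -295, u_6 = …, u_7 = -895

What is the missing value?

Using the first 5 terms:
-3  -37  -89  -159
-34  -52  -70
-18  -18
Constant third difference = -18.
Extend forward: -70 − 18 = -88;  -159 − 88 = -247;  -295 − 247 = -542

-542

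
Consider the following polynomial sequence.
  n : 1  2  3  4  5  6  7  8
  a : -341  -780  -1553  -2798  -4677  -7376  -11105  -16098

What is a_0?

-122

Δ: -439, -773, -1245, -1879, -2699, -3729, -4993
Δ²: -334, -472, -634, -820, -1030, -1264
Δ³: -138, -162, -186, -210, -234
Δ⁴: -24, -24, -24, -24
The fourth differences are constant at -24.
Work back: -138 + 24 = -114;  -334 + 114 = -220;  -439 + 220 = -219;  -341 + 219 = -122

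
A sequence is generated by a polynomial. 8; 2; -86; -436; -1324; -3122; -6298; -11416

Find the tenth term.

-30214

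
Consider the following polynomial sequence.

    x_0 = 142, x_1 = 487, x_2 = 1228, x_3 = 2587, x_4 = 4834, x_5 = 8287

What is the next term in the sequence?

13312

D1: 345, 741, 1359, 2247, 3453
D2: 396, 618, 888, 1206
D3: 222, 270, 318
D4: 48, 48
The fourth differences are constant (48).
318 + 48 = 366;  1206 + 366 = 1572;  3453 + 1572 = 5025;  8287 + 5025 = 13312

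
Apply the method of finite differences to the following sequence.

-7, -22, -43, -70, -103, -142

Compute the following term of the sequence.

-187

First differences: -15 , -21 , -27 , -33 , -39
Second differences: -6 , -6 , -6 , -6
Second differences constant at -6.
-39 − 6 = -45;  -142 − 45 = -187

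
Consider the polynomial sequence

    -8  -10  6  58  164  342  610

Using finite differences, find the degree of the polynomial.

3

-2, 16, 52, 106, 178, 268
18, 36, 54, 72, 90
18, 18, 18, 18
The third differences are constant, so the polynomial has degree 3.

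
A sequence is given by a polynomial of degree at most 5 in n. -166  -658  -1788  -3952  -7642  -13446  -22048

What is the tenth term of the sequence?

-72922

First differences: -492  -1130  -2164  -3690  -5804  -8602
Second differences: -638  -1034  -1526  -2114  -2798
Third differences: -396  -492  -588  -684
Fourth differences: -96  -96  -96
Constant fourth difference = -96, so extend:
-684 − 96 = -780;  -2798 − 780 = -3578;  -8602 − 3578 = -12180;  -22048 − 12180 = -34228
-780 − 96 = -876;  -3578 − 876 = -4454;  -12180 − 4454 = -16634;  -34228 − 16634 = -50862
-876 − 96 = -972;  -4454 − 972 = -5426;  -16634 − 5426 = -22060;  -50862 − 22060 = -72922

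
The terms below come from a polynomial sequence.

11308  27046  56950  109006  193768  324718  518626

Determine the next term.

795910

15738, 29904, 52056, 84762, 130950, 193908
14166, 22152, 32706, 46188, 62958
7986, 10554, 13482, 16770
2568, 2928, 3288
360, 360
Constant fifth difference = 360, so extend:
3288 + 360 = 3648;  16770 + 3648 = 20418;  62958 + 20418 = 83376;  193908 + 83376 = 277284;  518626 + 277284 = 795910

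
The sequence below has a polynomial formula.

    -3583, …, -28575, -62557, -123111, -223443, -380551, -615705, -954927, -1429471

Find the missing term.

-11271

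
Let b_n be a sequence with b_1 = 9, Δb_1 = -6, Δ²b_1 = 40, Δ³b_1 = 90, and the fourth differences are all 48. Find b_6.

1519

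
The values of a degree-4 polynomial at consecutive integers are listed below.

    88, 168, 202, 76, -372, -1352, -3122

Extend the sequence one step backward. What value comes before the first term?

First differences: 80, 34, -126, -448, -980, -1770
Second differences: -46, -160, -322, -532, -790
Third differences: -114, -162, -210, -258
Fourth differences: -48, -48, -48
The fourth differences are constant at -48.
Work back: -114 + 48 = -66;  -46 + 66 = 20;  80 − 20 = 60;  88 − 60 = 28

28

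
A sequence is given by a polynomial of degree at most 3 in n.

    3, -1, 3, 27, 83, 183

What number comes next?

339

First differences: -4 , 4 , 24 , 56 , 100
Second differences: 8 , 20 , 32 , 44
Third differences: 12 , 12 , 12
The third differences are constant (12).
44 + 12 = 56;  100 + 56 = 156;  183 + 156 = 339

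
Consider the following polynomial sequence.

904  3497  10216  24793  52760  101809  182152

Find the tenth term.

Δ: 2593  6719  14577  27967  49049  80343
Δ²: 4126  7858  13390  21082  31294
Δ³: 3732  5532  7692  10212
Δ⁴: 1800  2160  2520
Δ⁵: 360  360
Fifth differences constant at 360.
2520 + 360 = 2880;  10212 + 2880 = 13092;  31294 + 13092 = 44386;  80343 + 44386 = 124729;  182152 + 124729 = 306881
2880 + 360 = 3240;  13092 + 3240 = 16332;  44386 + 16332 = 60718;  124729 + 60718 = 185447;  306881 + 185447 = 492328
3240 + 360 = 3600;  16332 + 3600 = 19932;  60718 + 19932 = 80650;  185447 + 80650 = 266097;  492328 + 266097 = 758425

758425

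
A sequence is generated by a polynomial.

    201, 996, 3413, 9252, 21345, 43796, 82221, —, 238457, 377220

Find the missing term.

143988

Using the first 7 terms:
Δ: 795  2417  5839  12093  22451  38425
Δ²: 1622  3422  6254  10358  15974
Δ³: 1800  2832  4104  5616
Δ⁴: 1032  1272  1512
Δ⁵: 240  240
Constant fifth difference = 240.
Extend forward: 1512 + 240 = 1752;  5616 + 1752 = 7368;  15974 + 7368 = 23342;  38425 + 23342 = 61767;  82221 + 61767 = 143988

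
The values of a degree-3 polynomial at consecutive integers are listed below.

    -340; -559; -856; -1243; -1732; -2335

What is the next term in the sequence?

First differences: -219, -297, -387, -489, -603
Second differences: -78, -90, -102, -114
Third differences: -12, -12, -12
Constant third difference = -12, so extend:
-114 − 12 = -126;  -603 − 126 = -729;  -2335 − 729 = -3064

-3064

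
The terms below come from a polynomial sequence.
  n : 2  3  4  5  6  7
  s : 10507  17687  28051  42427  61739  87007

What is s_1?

5779

D1: 7180, 10364, 14376, 19312, 25268
D2: 3184, 4012, 4936, 5956
D3: 828, 924, 1020
D4: 96, 96
The fourth differences are constant at 96.
Work back: 828 − 96 = 732;  3184 − 732 = 2452;  7180 − 2452 = 4728;  10507 − 4728 = 5779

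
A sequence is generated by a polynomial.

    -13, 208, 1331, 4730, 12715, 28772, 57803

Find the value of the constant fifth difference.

240

D1: 221, 1123, 3399, 7985, 16057, 29031
D2: 902, 2276, 4586, 8072, 12974
D3: 1374, 2310, 3486, 4902
D4: 936, 1176, 1416
D5: 240, 240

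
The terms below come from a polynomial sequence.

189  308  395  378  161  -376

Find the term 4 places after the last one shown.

D1: 119, 87, -17, -217, -537
D2: -32, -104, -200, -320
D3: -72, -96, -120
D4: -24, -24
Fourth differences constant at -24.
-120 − 24 = -144;  -320 − 144 = -464;  -537 − 464 = -1001;  -376 − 1001 = -1377
-144 − 24 = -168;  -464 − 168 = -632;  -1001 − 632 = -1633;  -1377 − 1633 = -3010
-168 − 24 = -192;  -632 − 192 = -824;  -1633 − 824 = -2457;  -3010 − 2457 = -5467
-192 − 24 = -216;  -824 − 216 = -1040;  -2457 − 1040 = -3497;  -5467 − 3497 = -8964

-8964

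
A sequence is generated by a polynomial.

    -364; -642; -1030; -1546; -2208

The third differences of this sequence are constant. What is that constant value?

Δ: -278, -388, -516, -662
Δ²: -110, -128, -146
Δ³: -18, -18

-18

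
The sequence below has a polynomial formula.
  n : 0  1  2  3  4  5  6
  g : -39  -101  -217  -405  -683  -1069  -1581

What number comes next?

-2237

Δ: -62  -116  -188  -278  -386  -512
Δ²: -54  -72  -90  -108  -126
Δ³: -18  -18  -18  -18
Third differences constant at -18.
-126 − 18 = -144;  -512 − 144 = -656;  -1581 − 656 = -2237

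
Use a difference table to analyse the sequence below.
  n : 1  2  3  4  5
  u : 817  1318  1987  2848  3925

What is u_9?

10873

D1: 501  669  861  1077
D2: 168  192  216
D3: 24  24
Constant third difference = 24, so extend:
216 + 24 = 240;  1077 + 240 = 1317;  3925 + 1317 = 5242
240 + 24 = 264;  1317 + 264 = 1581;  5242 + 1581 = 6823
264 + 24 = 288;  1581 + 288 = 1869;  6823 + 1869 = 8692
288 + 24 = 312;  1869 + 312 = 2181;  8692 + 2181 = 10873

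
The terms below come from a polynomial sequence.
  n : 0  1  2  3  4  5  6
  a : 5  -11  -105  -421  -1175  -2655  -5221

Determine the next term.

D1: -16, -94, -316, -754, -1480, -2566
D2: -78, -222, -438, -726, -1086
D3: -144, -216, -288, -360
D4: -72, -72, -72
Constant fourth difference = -72, so extend:
-360 − 72 = -432;  -1086 − 432 = -1518;  -2566 − 1518 = -4084;  -5221 − 4084 = -9305

-9305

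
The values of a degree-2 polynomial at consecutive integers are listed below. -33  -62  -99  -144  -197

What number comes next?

D1: -29, -37, -45, -53
D2: -8, -8, -8
The second differences are constant (-8).
-53 − 8 = -61;  -197 − 61 = -258

-258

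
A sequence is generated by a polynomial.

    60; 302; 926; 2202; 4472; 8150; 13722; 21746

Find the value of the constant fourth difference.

72

Δ: 242, 624, 1276, 2270, 3678, 5572, 8024
Δ²: 382, 652, 994, 1408, 1894, 2452
Δ³: 270, 342, 414, 486, 558
Δ⁴: 72, 72, 72, 72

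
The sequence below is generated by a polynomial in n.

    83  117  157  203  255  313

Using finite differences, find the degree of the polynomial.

D1: 34, 40, 46, 52, 58
D2: 6, 6, 6, 6
The second differences are constant, so the polynomial has degree 2.

2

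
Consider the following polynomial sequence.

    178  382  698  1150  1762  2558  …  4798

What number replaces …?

Using the first 6 terms:
D1: 204, 316, 452, 612, 796
D2: 112, 136, 160, 184
D3: 24, 24, 24
Constant third difference = 24.
Extend forward: 184 + 24 = 208;  796 + 208 = 1004;  2558 + 1004 = 3562

3562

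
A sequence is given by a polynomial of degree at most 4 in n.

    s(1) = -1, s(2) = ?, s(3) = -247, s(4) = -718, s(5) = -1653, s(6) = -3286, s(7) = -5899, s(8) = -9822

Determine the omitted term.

Using the last 6 terms:
First differences: -471  -935  -1633  -2613  -3923
Second differences: -464  -698  -980  -1310
Third differences: -234  -282  -330
Fourth differences: -48  -48
Constant fourth difference = -48.
Extend backward: -234 + 48 = -186;  -464 + 186 = -278;  -471 + 278 = -193;  -247 + 193 = -54

-54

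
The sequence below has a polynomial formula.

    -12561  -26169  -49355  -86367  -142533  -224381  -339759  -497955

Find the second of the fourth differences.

-1200

First differences: -13608, -23186, -37012, -56166, -81848, -115378, -158196
Second differences: -9578, -13826, -19154, -25682, -33530, -42818
Third differences: -4248, -5328, -6528, -7848, -9288
Fourth differences: -1080, -1200, -1320, -1440
Fifth differences: -120, -120, -120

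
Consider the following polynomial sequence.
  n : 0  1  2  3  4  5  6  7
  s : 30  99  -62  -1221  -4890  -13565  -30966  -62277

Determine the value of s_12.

-741642

69 , -161 , -1159 , -3669 , -8675 , -17401 , -31311
-230 , -998 , -2510 , -5006 , -8726 , -13910
-768 , -1512 , -2496 , -3720 , -5184
-744 , -984 , -1224 , -1464
-240 , -240 , -240
Constant fifth difference = -240, so extend:
-1464 − 240 = -1704;  -5184 − 1704 = -6888;  -13910 − 6888 = -20798;  -31311 − 20798 = -52109;  -62277 − 52109 = -114386
-1704 − 240 = -1944;  -6888 − 1944 = -8832;  -20798 − 8832 = -29630;  -52109 − 29630 = -81739;  -114386 − 81739 = -196125
-1944 − 240 = -2184;  -8832 − 2184 = -11016;  -29630 − 11016 = -40646;  -81739 − 40646 = -122385;  -196125 − 122385 = -318510
-2184 − 240 = -2424;  -11016 − 2424 = -13440;  -40646 − 13440 = -54086;  -122385 − 54086 = -176471;  -318510 − 176471 = -494981
-2424 − 240 = -2664;  -13440 − 2664 = -16104;  -54086 − 16104 = -70190;  -176471 − 70190 = -246661;  -494981 − 246661 = -741642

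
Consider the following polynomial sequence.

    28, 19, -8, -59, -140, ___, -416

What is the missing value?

-257

Using the first 5 terms:
-9, -27, -51, -81
-18, -24, -30
-6, -6
Constant third difference = -6.
Extend forward: -30 − 6 = -36;  -81 − 36 = -117;  -140 − 117 = -257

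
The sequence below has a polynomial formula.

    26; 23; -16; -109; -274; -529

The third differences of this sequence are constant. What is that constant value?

Δ: -3, -39, -93, -165, -255
Δ²: -36, -54, -72, -90
Δ³: -18, -18, -18

-18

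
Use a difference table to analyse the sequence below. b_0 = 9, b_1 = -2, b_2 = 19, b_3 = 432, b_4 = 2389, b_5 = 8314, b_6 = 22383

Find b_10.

First differences: -11, 21, 413, 1957, 5925, 14069
Second differences: 32, 392, 1544, 3968, 8144
Third differences: 360, 1152, 2424, 4176
Fourth differences: 792, 1272, 1752
Fifth differences: 480, 480
Fifth differences constant at 480.
1752 + 480 = 2232;  4176 + 2232 = 6408;  8144 + 6408 = 14552;  14069 + 14552 = 28621;  22383 + 28621 = 51004
2232 + 480 = 2712;  6408 + 2712 = 9120;  14552 + 9120 = 23672;  28621 + 23672 = 52293;  51004 + 52293 = 103297
2712 + 480 = 3192;  9120 + 3192 = 12312;  23672 + 12312 = 35984;  52293 + 35984 = 88277;  103297 + 88277 = 191574
3192 + 480 = 3672;  12312 + 3672 = 15984;  35984 + 15984 = 51968;  88277 + 51968 = 140245;  191574 + 140245 = 331819

331819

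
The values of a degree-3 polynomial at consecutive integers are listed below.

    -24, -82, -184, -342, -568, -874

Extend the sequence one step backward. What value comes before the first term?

First differences: -58  -102  -158  -226  -306
Second differences: -44  -56  -68  -80
Third differences: -12  -12  -12
The third differences are constant at -12.
Work back: -44 + 12 = -32;  -58 + 32 = -26;  -24 + 26 = 2

2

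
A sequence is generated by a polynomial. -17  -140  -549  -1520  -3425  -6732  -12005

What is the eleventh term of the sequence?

D1: -123, -409, -971, -1905, -3307, -5273
D2: -286, -562, -934, -1402, -1966
D3: -276, -372, -468, -564
D4: -96, -96, -96
The fourth differences are constant (-96).
-564 − 96 = -660;  -1966 − 660 = -2626;  -5273 − 2626 = -7899;  -12005 − 7899 = -19904
-660 − 96 = -756;  -2626 − 756 = -3382;  -7899 − 3382 = -11281;  -19904 − 11281 = -31185
-756 − 96 = -852;  -3382 − 852 = -4234;  -11281 − 4234 = -15515;  -31185 − 15515 = -46700
-852 − 96 = -948;  -4234 − 948 = -5182;  -15515 − 5182 = -20697;  -46700 − 20697 = -67397

-67397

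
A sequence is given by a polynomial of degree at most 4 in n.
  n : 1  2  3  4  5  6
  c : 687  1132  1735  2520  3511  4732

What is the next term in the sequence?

445, 603, 785, 991, 1221
158, 182, 206, 230
24, 24, 24
The third differences are constant (24).
230 + 24 = 254;  1221 + 254 = 1475;  4732 + 1475 = 6207

6207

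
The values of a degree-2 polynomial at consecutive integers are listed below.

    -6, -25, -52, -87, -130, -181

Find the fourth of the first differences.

-43

D1: -19, -27, -35, -43, -51
D2: -8, -8, -8, -8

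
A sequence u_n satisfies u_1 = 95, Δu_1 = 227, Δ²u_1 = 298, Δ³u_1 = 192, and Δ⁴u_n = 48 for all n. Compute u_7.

10487

Build the table forward from the leading diagonal:
Δ⁴: 48, 48, 48, 48, 48, 48, 48
Δ³: 192, 240, 288, 336, 384, 432, 480
Δ²: 298, 490, 730, 1018, 1354, 1738, 2170
Δ: 227, 525, 1015, 1745, 2763, 4117, 5855
u: 95, 322, 847, 1862, 3607, 6370, 10487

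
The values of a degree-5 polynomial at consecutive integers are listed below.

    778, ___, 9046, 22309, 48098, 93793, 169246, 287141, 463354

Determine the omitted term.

Using the last 7 terms:
D1: 13263, 25789, 45695, 75453, 117895, 176213
D2: 12526, 19906, 29758, 42442, 58318
D3: 7380, 9852, 12684, 15876
D4: 2472, 2832, 3192
D5: 360, 360
Constant fifth difference = 360.
Extend backward: 2472 − 360 = 2112;  7380 − 2112 = 5268;  12526 − 5268 = 7258;  13263 − 7258 = 6005;  9046 − 6005 = 3041

3041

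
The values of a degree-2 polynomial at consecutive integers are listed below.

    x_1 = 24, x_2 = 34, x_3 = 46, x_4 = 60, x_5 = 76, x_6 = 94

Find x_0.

16

First differences: 10, 12, 14, 16, 18
Second differences: 2, 2, 2, 2
The second differences are constant at 2.
Work back: 10 − 2 = 8;  24 − 8 = 16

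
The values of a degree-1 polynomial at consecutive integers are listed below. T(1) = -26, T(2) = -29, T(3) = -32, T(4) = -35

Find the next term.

-38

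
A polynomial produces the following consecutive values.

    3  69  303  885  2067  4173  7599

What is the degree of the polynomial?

4

Δ: 66, 234, 582, 1182, 2106, 3426
Δ²: 168, 348, 600, 924, 1320
Δ³: 180, 252, 324, 396
Δ⁴: 72, 72, 72
The fourth differences are constant, so the polynomial has degree 4.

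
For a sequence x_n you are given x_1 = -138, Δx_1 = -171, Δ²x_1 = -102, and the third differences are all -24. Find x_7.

-3174

Build the table forward from the leading diagonal:
Third differences: -24  -24  -24  -24  -24  -24  -24
Second differences: -102  -126  -150  -174  -198  -222  -246
First differences: -171  -273  -399  -549  -723  -921  -1143
x: -138  -309  -582  -981  -1530  -2253  -3174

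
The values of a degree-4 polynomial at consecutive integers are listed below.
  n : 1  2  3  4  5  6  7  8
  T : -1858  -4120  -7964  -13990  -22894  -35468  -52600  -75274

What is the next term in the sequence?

-104570

First differences: -2262, -3844, -6026, -8904, -12574, -17132, -22674
Second differences: -1582, -2182, -2878, -3670, -4558, -5542
Third differences: -600, -696, -792, -888, -984
Fourth differences: -96, -96, -96, -96
Constant fourth difference = -96, so extend:
-984 − 96 = -1080;  -5542 − 1080 = -6622;  -22674 − 6622 = -29296;  -75274 − 29296 = -104570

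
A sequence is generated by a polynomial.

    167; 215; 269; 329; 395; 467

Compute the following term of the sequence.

545

First differences: 48, 54, 60, 66, 72
Second differences: 6, 6, 6, 6
Constant second difference = 6, so extend:
72 + 6 = 78;  467 + 78 = 545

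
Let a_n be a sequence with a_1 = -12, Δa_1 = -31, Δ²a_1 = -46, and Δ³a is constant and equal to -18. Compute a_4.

Build the table forward from the leading diagonal:
Δ³: -18  -18  -18  -18
Δ²: -46  -64  -82  -100
Δ: -31  -77  -141  -223
a: -12  -43  -120  -261

-261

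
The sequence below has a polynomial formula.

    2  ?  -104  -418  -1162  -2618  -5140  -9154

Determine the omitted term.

-10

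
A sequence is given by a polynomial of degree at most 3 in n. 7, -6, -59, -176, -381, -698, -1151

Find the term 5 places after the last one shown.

-6296

Δ: -13, -53, -117, -205, -317, -453
Δ²: -40, -64, -88, -112, -136
Δ³: -24, -24, -24, -24
Constant third difference = -24, so extend:
-136 − 24 = -160;  -453 − 160 = -613;  -1151 − 613 = -1764
-160 − 24 = -184;  -613 − 184 = -797;  -1764 − 797 = -2561
-184 − 24 = -208;  -797 − 208 = -1005;  -2561 − 1005 = -3566
-208 − 24 = -232;  -1005 − 232 = -1237;  -3566 − 1237 = -4803
-232 − 24 = -256;  -1237 − 256 = -1493;  -4803 − 1493 = -6296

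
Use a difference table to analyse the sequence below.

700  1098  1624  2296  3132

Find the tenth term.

10402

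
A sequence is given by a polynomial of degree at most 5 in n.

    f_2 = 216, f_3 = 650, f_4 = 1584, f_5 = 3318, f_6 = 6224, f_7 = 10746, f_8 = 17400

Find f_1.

First differences: 434  934  1734  2906  4522  6654
Second differences: 500  800  1172  1616  2132
Third differences: 300  372  444  516
Fourth differences: 72  72  72
The fourth differences are constant at 72.
Work back: 300 − 72 = 228;  500 − 228 = 272;  434 − 272 = 162;  216 − 162 = 54

54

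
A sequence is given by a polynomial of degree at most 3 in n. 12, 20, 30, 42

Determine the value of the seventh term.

90

First differences: 8 , 10 , 12
Second differences: 2 , 2
Constant second difference = 2, so extend:
12 + 2 = 14;  42 + 14 = 56
14 + 2 = 16;  56 + 16 = 72
16 + 2 = 18;  72 + 18 = 90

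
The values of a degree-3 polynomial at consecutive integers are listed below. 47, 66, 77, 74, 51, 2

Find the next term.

-79

19  11  -3  -23  -49
-8  -14  -20  -26
-6  -6  -6
Constant third difference = -6, so extend:
-26 − 6 = -32;  -49 − 32 = -81;  2 − 81 = -79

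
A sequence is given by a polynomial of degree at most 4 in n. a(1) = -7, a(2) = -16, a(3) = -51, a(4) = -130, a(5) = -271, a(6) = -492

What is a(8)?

-1246

First differences: -9 , -35 , -79 , -141 , -221
Second differences: -26 , -44 , -62 , -80
Third differences: -18 , -18 , -18
Third differences constant at -18.
-80 − 18 = -98;  -221 − 98 = -319;  -492 − 319 = -811
-98 − 18 = -116;  -319 − 116 = -435;  -811 − 435 = -1246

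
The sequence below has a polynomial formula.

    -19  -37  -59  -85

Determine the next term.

-115

D1: -18 , -22 , -26
D2: -4 , -4
The second differences are constant (-4).
-26 − 4 = -30;  -85 − 30 = -115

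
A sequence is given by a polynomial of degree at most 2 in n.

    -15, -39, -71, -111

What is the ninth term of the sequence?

-24  -32  -40
-8  -8
Second differences constant at -8.
-40 − 8 = -48;  -111 − 48 = -159
-48 − 8 = -56;  -159 − 56 = -215
-56 − 8 = -64;  -215 − 64 = -279
-64 − 8 = -72;  -279 − 72 = -351
-72 − 8 = -80;  -351 − 80 = -431

-431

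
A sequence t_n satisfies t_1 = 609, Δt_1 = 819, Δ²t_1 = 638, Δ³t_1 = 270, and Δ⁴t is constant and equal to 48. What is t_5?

Build the table forward from the leading diagonal:
Δ⁴: 48  48  48  48  48
Δ³: 270  318  366  414  462
Δ²: 638  908  1226  1592  2006
Δ: 819  1457  2365  3591  5183
t: 609  1428  2885  5250  8841

8841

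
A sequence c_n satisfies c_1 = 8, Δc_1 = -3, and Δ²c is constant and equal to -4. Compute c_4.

-13

Build the table forward from the leading diagonal:
Second differences: -4, -4, -4, -4
First differences: -3, -7, -11, -15
c: 8, 5, -2, -13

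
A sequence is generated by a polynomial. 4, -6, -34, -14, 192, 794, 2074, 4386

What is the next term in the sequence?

Δ: -10  -28  20  206  602  1280  2312
Δ²: -18  48  186  396  678  1032
Δ³: 66  138  210  282  354
Δ⁴: 72  72  72  72
The fourth differences are constant (72).
354 + 72 = 426;  1032 + 426 = 1458;  2312 + 1458 = 3770;  4386 + 3770 = 8156

8156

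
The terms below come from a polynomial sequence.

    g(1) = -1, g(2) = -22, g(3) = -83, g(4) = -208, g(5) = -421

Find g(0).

Δ: -21  -61  -125  -213
Δ²: -40  -64  -88
Δ³: -24  -24
The third differences are constant at -24.
Work back: -40 + 24 = -16;  -21 + 16 = -5;  -1 + 5 = 4

4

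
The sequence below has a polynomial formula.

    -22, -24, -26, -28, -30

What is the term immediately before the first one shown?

First differences: -2, -2, -2, -2
The first differences are constant at -2.
Work back: -22 + 2 = -20

-20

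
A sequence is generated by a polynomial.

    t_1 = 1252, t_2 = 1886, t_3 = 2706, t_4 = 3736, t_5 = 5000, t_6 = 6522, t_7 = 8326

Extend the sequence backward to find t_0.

780

634  820  1030  1264  1522  1804
186  210  234  258  282
24  24  24  24
The third differences are constant at 24.
Work back: 186 − 24 = 162;  634 − 162 = 472;  1252 − 472 = 780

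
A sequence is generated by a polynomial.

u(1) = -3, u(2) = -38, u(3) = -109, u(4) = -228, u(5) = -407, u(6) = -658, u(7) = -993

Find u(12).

-4348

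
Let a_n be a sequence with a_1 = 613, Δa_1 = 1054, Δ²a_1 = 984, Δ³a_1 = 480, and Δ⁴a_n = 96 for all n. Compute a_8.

Build the table forward from the leading diagonal:
Fourth differences: 96  96  96  96  96  96  96  96
Third differences: 480  576  672  768  864  960  1056  1152
Second differences: 984  1464  2040  2712  3480  4344  5304  6360
First differences: 1054  2038  3502  5542  8254  11734  16078  21382
a: 613  1667  3705  7207  12749  21003  32737  48815

48815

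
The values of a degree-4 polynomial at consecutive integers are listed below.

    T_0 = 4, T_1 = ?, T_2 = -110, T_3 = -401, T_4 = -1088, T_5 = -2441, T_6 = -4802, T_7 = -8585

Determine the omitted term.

-17

Using the last 6 terms:
Δ: -291, -687, -1353, -2361, -3783
Δ²: -396, -666, -1008, -1422
Δ³: -270, -342, -414
Δ⁴: -72, -72
Constant fourth difference = -72.
Extend backward: -270 + 72 = -198;  -396 + 198 = -198;  -291 + 198 = -93;  -110 + 93 = -17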